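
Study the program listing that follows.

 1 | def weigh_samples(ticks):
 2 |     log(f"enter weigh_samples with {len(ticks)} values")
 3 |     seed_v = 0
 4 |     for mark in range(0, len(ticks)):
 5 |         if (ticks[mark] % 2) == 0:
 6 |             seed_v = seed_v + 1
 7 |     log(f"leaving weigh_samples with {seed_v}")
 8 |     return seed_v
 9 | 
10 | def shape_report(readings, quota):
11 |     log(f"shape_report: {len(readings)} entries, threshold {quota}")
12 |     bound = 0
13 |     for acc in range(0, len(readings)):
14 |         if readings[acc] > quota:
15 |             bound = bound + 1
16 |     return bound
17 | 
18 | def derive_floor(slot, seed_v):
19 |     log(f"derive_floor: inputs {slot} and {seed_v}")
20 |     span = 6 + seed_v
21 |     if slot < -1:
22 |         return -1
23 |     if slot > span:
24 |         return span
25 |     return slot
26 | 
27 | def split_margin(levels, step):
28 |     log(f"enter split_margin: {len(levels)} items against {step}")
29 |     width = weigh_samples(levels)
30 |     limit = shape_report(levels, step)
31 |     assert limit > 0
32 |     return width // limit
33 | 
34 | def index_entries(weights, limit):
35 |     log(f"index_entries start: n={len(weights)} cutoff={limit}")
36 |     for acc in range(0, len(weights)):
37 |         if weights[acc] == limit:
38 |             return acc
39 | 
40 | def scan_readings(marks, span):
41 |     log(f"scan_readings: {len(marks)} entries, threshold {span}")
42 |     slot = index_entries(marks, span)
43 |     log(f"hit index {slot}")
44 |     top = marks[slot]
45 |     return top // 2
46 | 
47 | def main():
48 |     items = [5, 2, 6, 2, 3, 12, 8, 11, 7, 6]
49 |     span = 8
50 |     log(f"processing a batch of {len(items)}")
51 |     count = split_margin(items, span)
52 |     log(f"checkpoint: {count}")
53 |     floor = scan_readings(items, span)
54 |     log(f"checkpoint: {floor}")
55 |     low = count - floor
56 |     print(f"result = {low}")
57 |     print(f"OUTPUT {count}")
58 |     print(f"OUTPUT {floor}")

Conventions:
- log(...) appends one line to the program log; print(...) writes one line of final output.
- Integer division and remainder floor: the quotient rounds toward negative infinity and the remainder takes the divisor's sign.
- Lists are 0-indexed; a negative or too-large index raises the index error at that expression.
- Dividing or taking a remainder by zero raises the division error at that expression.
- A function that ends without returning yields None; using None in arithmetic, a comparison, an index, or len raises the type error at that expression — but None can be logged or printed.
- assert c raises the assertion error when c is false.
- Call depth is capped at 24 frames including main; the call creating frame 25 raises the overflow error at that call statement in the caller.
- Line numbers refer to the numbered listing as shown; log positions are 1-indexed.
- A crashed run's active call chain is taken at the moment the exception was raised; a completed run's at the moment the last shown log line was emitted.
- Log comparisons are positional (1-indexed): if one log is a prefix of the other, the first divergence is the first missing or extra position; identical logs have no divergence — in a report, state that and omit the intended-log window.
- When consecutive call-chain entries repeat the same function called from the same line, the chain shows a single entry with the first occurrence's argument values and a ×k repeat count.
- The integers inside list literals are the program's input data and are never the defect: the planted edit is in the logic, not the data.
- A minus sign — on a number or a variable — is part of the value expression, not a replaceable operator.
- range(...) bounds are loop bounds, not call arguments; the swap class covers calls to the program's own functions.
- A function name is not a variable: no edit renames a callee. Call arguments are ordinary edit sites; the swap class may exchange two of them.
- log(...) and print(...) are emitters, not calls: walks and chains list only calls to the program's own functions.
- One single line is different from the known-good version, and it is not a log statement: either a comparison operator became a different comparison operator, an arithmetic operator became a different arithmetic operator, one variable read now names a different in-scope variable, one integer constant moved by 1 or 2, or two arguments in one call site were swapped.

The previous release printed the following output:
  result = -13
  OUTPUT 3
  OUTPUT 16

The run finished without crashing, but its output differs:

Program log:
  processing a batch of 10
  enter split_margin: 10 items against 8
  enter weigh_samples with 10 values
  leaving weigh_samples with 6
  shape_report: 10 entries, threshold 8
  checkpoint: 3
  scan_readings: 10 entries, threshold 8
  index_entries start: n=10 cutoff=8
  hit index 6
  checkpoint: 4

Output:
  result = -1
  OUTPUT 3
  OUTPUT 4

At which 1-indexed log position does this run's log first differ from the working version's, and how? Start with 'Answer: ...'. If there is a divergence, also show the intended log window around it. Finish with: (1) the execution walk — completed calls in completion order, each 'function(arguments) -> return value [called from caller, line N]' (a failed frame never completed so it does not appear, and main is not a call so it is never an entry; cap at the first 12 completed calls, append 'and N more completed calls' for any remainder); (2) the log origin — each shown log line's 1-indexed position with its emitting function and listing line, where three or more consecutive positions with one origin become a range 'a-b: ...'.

Answer: at position 10 the run shows 'checkpoint: 4' where the working version logs 'checkpoint: 16'.
Intended log window:
  8: index_entries start: n=10 cutoff=8
  9: hit index 6
  10: checkpoint: 16
Execution walk:
  weigh_samples([5, 2, 6, 2, 3, 12, 8, 11, 7, 6]) -> 6  [called from split_margin, line 29]
  shape_report([5, 2, 6, 2, 3, 12, 8, 11, 7, 6], 8) -> 2  [called from split_margin, line 30]
  split_margin([5, 2, 6, 2, 3, 12, 8, 11, 7, 6], 8) -> 3  [called from main, line 51]
  index_entries([5, 2, 6, 2, 3, 12, 8, 11, 7, 6], 8) -> 6  [called from scan_readings, line 42]
  scan_readings([5, 2, 6, 2, 3, 12, 8, 11, 7, 6], 8) -> 4  [called from main, line 53]
Log origin:
  1 — main, line 50
  2 — split_margin, line 28
  3 — weigh_samples, line 2
  4 — weigh_samples, line 7
  5 — shape_report, line 11
  6 — main, line 52
  7 — scan_readings, line 41
  8 — index_entries, line 35
  9 — scan_readings, line 43
  10 — main, line 54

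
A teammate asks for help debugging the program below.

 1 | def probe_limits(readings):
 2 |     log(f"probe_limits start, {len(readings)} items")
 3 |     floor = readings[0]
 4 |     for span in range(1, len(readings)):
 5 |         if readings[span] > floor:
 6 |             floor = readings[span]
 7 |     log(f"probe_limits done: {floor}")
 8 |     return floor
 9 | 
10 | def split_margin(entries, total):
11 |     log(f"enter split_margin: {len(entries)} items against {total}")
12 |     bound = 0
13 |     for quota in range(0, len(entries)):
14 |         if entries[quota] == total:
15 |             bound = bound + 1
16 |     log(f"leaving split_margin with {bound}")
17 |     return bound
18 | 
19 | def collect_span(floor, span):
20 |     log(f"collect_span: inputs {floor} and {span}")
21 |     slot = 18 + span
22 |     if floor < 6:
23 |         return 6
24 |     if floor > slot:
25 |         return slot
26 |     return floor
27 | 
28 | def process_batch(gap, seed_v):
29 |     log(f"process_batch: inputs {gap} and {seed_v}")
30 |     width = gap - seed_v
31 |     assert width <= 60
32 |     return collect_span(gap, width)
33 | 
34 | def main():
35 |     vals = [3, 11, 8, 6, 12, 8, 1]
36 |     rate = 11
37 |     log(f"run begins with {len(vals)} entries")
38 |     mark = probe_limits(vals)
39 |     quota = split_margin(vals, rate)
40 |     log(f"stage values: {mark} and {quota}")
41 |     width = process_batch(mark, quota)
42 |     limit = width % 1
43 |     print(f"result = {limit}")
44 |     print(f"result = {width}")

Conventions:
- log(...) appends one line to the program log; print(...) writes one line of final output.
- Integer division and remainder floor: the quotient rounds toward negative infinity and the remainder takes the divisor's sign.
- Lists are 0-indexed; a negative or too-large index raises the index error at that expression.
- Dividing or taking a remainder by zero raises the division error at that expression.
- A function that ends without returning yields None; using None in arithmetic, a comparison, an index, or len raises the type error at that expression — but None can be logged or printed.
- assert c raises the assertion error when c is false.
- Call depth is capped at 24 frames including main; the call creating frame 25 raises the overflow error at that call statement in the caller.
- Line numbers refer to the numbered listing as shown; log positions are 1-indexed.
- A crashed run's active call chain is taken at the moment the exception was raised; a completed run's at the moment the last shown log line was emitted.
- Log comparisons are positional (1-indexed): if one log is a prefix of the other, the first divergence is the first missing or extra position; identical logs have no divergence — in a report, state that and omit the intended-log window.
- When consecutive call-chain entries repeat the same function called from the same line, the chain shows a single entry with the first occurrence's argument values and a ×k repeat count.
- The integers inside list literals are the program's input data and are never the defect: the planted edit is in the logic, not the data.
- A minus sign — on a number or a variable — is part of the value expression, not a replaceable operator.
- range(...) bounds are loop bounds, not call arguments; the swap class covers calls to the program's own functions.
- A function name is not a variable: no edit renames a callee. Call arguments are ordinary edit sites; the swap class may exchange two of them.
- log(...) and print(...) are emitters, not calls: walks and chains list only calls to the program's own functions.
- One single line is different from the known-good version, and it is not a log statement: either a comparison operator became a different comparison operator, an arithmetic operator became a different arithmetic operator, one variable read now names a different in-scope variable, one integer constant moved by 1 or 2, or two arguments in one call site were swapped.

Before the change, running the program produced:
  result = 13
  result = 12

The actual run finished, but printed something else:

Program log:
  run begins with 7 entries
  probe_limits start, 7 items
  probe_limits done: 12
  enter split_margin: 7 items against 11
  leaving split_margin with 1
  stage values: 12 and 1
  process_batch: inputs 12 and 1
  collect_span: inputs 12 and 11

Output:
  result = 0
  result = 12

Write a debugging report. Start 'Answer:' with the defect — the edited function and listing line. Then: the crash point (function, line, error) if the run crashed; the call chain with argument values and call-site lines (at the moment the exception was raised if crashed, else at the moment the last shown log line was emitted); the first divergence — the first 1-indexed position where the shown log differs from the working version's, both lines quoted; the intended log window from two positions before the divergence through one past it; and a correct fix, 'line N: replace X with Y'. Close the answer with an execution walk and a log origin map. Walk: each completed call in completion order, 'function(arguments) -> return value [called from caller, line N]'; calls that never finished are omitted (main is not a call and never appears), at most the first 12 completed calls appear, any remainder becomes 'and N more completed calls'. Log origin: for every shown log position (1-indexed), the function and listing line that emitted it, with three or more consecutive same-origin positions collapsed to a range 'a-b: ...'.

Answer: the defect is in main at line 42.
Key observation: The two runs log identically and part ways only at the printed values.
Call chain: main -> process_batch(12, 1) (called at line 41) -> collect_span(12, 11) (called at line 32).
First divergence: none (the log streams are identical).
Execution walk:
  probe_limits([3, 11, 8, 6, 12, 8, 1]) -> 12  [called from main, line 38]
  split_margin([3, 11, 8, 6, 12, 8, 1], 11) -> 1  [called from main, line 39]
  collect_span(12, 11) -> 12  [called from process_batch, line 32]
  process_batch(12, 1) -> 12  [called from main, line 41]
Log origin:
  1 — main, line 37
  2 — probe_limits, line 2
  3 — probe_limits, line 7
  4 — split_margin, line 11
  5 — split_margin, line 16
  6 — main, line 40
  7 — process_batch, line 29
  8 — collect_span, line 20
A correct fix: line 42: replace `%` with `+`.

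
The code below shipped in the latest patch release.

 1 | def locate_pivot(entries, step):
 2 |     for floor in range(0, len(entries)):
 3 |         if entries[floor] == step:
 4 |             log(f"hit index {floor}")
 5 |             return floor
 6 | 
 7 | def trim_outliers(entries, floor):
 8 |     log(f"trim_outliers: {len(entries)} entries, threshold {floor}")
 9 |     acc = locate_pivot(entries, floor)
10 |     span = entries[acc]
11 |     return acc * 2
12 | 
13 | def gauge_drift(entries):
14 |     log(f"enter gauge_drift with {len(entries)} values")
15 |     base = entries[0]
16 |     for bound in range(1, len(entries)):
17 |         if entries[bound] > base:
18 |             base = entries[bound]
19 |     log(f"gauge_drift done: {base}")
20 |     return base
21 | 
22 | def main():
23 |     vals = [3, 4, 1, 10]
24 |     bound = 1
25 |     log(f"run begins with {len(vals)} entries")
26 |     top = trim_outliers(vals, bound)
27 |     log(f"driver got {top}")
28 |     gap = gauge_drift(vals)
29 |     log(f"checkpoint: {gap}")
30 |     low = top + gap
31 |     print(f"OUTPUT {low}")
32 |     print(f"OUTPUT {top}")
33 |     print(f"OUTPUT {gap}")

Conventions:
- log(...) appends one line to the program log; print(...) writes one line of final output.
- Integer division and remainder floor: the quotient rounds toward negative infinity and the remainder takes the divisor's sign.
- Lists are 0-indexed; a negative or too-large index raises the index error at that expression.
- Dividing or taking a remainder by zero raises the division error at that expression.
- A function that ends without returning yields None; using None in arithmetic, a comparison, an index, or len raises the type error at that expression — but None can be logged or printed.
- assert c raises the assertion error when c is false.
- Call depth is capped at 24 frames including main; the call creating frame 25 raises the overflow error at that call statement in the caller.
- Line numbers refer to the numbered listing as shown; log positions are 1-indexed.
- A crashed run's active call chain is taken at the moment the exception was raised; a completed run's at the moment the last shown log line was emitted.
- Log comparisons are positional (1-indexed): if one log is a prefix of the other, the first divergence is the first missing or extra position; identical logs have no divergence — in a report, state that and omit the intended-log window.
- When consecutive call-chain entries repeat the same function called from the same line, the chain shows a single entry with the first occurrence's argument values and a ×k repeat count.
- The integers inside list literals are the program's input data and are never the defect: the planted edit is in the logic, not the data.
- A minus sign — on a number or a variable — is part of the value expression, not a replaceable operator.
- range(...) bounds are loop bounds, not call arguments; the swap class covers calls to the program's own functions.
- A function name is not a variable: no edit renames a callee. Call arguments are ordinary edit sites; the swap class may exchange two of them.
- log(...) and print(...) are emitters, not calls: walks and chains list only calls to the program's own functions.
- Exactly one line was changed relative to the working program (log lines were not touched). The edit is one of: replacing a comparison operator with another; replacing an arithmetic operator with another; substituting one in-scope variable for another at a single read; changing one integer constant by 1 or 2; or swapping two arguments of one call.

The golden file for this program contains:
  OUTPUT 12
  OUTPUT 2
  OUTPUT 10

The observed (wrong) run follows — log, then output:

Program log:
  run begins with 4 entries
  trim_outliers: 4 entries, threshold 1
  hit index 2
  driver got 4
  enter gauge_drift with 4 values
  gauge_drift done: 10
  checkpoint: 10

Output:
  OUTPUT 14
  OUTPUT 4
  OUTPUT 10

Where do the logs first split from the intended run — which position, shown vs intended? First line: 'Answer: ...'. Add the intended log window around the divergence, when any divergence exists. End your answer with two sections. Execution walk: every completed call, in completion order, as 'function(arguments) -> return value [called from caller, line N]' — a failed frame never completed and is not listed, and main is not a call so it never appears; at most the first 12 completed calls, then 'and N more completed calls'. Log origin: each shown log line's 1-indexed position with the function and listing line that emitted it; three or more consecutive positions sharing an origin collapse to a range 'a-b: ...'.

Answer: position 4 — the shown line 'driver got 4' should read 'driver got 2'.
Intended log window:
  2: trim_outliers: 4 entries, threshold 1
  3: hit index 2
  4: driver got 2
  5: enter gauge_drift with 4 values
Execution walk:
  locate_pivot([3, 4, 1, 10], 1) -> 2  [called from trim_outliers, line 9]
  trim_outliers([3, 4, 1, 10], 1) -> 4  [called from main, line 26]
  gauge_drift([3, 4, 1, 10]) -> 10  [called from main, line 28]
Origin of each log line:
  1: emitted by main (line 25)
  2: emitted by trim_outliers (line 8)
  3: emitted by locate_pivot (line 4)
  4: emitted by main (line 27)
  5: emitted by gauge_drift (line 14)
  6: emitted by gauge_drift (line 19)
  7: emitted by main (line 29)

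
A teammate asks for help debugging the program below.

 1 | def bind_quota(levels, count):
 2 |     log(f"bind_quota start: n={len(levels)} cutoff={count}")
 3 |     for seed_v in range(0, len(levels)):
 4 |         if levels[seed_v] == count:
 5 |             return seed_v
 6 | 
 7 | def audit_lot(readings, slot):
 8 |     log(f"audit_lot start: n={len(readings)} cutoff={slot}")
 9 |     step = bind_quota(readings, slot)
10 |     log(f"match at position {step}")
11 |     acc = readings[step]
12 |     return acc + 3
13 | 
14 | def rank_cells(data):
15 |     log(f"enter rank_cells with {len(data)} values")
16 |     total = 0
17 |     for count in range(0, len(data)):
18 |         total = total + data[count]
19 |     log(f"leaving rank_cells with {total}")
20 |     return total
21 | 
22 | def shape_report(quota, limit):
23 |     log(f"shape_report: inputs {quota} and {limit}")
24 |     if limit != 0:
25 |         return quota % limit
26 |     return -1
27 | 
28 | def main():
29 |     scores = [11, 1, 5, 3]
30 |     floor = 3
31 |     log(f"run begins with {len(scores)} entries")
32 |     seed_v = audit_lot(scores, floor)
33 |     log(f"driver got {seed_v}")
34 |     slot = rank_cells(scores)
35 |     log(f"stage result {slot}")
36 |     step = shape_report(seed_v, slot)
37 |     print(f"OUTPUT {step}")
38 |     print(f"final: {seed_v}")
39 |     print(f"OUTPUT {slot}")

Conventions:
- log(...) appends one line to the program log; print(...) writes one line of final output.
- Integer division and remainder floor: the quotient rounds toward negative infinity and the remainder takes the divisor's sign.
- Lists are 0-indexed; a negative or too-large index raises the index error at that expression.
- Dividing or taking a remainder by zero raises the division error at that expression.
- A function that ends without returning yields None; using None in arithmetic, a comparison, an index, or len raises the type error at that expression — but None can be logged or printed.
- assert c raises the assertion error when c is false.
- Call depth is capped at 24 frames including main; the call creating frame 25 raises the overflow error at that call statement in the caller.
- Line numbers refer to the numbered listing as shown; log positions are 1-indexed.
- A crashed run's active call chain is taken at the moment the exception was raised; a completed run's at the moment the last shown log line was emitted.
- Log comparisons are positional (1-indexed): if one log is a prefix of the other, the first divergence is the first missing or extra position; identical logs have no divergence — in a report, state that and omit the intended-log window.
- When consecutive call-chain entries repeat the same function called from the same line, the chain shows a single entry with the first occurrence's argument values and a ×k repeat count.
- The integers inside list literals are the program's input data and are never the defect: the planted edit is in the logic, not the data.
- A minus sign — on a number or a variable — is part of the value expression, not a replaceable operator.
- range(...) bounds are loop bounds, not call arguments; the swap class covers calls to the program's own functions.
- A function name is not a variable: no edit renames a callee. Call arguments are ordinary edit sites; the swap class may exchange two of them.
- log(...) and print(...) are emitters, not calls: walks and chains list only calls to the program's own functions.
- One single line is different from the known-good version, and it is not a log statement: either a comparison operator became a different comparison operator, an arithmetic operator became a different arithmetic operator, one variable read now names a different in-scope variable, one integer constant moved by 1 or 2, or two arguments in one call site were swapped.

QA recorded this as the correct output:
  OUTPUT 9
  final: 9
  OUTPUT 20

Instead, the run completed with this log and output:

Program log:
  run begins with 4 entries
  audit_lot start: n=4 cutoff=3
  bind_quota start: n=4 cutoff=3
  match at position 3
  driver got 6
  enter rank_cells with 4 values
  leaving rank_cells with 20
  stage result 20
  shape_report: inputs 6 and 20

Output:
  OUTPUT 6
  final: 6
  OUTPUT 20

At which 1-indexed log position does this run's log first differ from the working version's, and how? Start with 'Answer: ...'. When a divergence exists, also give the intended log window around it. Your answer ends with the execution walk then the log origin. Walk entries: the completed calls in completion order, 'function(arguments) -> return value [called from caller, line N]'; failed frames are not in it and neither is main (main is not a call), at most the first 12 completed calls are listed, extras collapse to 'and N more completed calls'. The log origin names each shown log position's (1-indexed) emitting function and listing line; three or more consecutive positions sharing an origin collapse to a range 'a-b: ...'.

Answer: position 5 — the shown line 'driver got 6' should read 'driver got 9'.
Intended log window:
  3: bind_quota start: n=4 cutoff=3
  4: match at position 3
  5: driver got 9
  6: enter rank_cells with 4 values
Execution walk:
  bind_quota([11, 1, 5, 3], 3) -> 3  [called from audit_lot, line 9]
  audit_lot([11, 1, 5, 3], 3) -> 6  [called from main, line 32]
  rank_cells([11, 1, 5, 3]) -> 20  [called from main, line 34]
  shape_report(6, 20) -> 6  [called from main, line 36]
Log line origins:
  1: emitted by main (line 31)
  2: emitted by audit_lot (line 8)
  3: emitted by bind_quota (line 2)
  4: emitted by audit_lot (line 10)
  5: emitted by main (line 33)
  6: emitted by rank_cells (line 15)
  7: emitted by rank_cells (line 19)
  8: emitted by main (line 35)
  9: emitted by shape_report (line 23)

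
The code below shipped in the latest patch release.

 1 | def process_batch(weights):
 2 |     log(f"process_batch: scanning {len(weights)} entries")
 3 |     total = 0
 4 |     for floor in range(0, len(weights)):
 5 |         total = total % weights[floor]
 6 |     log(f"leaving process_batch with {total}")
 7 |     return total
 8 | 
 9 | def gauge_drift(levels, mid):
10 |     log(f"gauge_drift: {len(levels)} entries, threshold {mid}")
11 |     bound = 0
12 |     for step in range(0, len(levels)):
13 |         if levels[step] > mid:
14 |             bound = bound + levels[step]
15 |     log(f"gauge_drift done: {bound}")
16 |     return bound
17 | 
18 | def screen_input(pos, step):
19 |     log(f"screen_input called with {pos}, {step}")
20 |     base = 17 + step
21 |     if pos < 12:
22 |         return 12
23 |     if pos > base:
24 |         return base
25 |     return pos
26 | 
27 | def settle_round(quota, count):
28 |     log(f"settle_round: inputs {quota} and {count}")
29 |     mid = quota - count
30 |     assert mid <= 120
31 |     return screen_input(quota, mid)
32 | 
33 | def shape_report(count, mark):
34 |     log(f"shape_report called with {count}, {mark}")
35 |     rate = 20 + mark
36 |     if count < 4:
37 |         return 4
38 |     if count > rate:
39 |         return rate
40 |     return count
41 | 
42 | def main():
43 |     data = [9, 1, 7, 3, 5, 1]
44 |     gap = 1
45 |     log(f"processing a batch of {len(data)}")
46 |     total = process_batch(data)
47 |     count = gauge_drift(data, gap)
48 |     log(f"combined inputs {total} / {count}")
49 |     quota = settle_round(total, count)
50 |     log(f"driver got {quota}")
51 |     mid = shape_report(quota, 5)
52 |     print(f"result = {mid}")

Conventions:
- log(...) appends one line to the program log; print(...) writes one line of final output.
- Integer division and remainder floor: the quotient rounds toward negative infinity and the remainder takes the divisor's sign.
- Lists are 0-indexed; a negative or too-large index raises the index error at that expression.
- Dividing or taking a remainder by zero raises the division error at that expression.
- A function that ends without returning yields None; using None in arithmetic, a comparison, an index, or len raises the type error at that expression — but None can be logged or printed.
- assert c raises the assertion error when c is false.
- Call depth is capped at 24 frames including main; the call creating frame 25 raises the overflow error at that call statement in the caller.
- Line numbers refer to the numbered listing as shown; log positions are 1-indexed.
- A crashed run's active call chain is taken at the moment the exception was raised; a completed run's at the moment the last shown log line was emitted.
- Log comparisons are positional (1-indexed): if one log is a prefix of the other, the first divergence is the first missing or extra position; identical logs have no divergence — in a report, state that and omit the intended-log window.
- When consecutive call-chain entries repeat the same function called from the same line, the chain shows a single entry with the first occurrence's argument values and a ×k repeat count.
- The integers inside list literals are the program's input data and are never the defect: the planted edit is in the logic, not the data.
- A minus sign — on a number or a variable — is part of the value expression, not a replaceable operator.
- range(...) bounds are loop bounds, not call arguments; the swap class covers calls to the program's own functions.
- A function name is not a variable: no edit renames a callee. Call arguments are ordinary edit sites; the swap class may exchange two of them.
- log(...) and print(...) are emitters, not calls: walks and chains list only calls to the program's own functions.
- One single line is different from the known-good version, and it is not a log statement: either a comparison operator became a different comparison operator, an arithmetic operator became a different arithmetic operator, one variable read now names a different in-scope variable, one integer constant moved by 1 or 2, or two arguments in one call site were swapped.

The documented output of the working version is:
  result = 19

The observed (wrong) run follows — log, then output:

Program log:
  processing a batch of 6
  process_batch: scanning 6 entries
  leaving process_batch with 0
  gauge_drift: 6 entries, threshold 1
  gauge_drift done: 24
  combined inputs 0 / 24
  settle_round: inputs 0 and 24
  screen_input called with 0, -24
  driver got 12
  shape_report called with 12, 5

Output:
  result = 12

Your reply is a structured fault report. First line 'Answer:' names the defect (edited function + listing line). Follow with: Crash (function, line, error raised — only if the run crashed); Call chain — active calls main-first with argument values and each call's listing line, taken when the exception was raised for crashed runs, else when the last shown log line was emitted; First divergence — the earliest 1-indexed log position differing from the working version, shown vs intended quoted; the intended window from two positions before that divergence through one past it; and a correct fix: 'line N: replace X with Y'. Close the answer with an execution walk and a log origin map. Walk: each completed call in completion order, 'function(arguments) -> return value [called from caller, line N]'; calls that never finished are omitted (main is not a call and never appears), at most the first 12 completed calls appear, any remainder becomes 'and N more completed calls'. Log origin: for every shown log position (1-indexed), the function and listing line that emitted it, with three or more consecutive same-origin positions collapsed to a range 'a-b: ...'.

Answer: the defect is in process_batch at line 5.
Key fact: The log first diverges at position 3: the faulty run prints 'leaving process_batch with 0' where the working version prints 'leaving process_batch with 26'.
Call chain: main -> shape_report(12, 5) (called at line 51).
First divergence: position 3 — the shown line 'leaving process_batch with 0' should read 'leaving process_batch with 26'.
Intended log window:
  1: processing a batch of 6
  2: process_batch: scanning 6 entries
  3: leaving process_batch with 26
  4: gauge_drift: 6 entries, threshold 1
Execution walk:
  process_batch([9, 1, 7, 3, 5, 1]) -> 0  [called from main, line 46]
  gauge_drift([9, 1, 7, 3, 5, 1], 1) -> 24  [called from main, line 47]
  screen_input(0, -24) -> 12  [called from settle_round, line 31]
  settle_round(0, 24) -> 12  [called from main, line 49]
  shape_report(12, 5) -> 12  [called from main, line 51]
Origin of each log line:
  1 — main, line 45
  2 — process_batch, line 2
  3 — process_batch, line 6
  4 — gauge_drift, line 10
  5 — gauge_drift, line 15
  6 — main, line 48
  7 — settle_round, line 28
  8 — screen_input, line 19
  9 — main, line 50
  10 — shape_report, line 34
A correct fix: line 5: replace `%` with `+`.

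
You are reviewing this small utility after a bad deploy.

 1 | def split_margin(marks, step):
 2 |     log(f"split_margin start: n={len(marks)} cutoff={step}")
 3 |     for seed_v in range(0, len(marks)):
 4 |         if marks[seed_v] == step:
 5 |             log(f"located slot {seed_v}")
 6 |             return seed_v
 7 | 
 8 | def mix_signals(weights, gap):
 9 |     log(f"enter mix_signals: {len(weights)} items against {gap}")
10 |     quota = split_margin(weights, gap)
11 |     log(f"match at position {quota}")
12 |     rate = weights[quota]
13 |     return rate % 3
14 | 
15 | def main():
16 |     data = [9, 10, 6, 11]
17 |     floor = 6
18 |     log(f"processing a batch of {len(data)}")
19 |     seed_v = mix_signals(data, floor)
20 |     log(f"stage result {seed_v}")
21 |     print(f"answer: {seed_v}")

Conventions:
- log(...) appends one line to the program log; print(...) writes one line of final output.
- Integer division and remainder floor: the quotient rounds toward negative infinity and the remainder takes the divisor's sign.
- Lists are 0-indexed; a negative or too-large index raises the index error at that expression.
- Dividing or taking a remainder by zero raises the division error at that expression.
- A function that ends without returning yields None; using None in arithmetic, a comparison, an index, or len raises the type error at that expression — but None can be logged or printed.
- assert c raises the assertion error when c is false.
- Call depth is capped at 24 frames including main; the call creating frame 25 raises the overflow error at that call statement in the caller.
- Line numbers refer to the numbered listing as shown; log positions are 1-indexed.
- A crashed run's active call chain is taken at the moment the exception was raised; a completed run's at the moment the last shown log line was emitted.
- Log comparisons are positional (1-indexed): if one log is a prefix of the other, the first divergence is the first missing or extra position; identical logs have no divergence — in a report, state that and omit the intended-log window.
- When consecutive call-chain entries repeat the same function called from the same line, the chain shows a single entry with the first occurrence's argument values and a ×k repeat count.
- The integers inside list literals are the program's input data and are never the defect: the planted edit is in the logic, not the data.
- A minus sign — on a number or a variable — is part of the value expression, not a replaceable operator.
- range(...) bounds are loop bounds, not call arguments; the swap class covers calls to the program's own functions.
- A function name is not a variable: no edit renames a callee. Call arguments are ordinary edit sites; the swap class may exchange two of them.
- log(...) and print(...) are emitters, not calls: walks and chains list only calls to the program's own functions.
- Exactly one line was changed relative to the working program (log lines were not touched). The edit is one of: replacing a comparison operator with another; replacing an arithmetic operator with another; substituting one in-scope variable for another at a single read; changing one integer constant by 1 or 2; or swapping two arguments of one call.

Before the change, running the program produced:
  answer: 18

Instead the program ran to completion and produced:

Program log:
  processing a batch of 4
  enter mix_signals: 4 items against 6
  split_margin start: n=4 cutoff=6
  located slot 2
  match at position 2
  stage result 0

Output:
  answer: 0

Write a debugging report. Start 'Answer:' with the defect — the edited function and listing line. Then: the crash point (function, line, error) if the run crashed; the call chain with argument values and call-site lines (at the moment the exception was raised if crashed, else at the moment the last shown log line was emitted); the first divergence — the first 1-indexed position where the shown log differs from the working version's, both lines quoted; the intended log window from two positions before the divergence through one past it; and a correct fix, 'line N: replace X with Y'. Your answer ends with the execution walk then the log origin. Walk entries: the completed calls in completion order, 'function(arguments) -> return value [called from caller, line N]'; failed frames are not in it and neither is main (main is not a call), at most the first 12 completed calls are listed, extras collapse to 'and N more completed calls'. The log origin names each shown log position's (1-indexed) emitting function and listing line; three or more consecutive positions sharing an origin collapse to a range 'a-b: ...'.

Answer: the defect is in mix_signals at line 13.
Key observation: Log line 6 is where behavior first shows: 'stage result 0' appears instead of 'stage result 18'.
Call chain: main.
First divergence: position 6 — the shown line 'stage result 0' should read 'stage result 18'.
Intended log window:
  4: located slot 2
  5: match at position 2
  6: stage result 18
Execution walk:
  split_margin([9, 10, 6, 11], 6) -> 2  [called from mix_signals, line 10]
  mix_signals([9, 10, 6, 11], 6) -> 0  [called from main, line 19]
Log line origins:
  1: emitted by main (line 18)
  2: emitted by mix_signals (line 9)
  3: emitted by split_margin (line 2)
  4: emitted by split_margin (line 5)
  5: emitted by mix_signals (line 11)
  6: emitted by main (line 20)
A correct fix: line 13: replace `%` with `*`.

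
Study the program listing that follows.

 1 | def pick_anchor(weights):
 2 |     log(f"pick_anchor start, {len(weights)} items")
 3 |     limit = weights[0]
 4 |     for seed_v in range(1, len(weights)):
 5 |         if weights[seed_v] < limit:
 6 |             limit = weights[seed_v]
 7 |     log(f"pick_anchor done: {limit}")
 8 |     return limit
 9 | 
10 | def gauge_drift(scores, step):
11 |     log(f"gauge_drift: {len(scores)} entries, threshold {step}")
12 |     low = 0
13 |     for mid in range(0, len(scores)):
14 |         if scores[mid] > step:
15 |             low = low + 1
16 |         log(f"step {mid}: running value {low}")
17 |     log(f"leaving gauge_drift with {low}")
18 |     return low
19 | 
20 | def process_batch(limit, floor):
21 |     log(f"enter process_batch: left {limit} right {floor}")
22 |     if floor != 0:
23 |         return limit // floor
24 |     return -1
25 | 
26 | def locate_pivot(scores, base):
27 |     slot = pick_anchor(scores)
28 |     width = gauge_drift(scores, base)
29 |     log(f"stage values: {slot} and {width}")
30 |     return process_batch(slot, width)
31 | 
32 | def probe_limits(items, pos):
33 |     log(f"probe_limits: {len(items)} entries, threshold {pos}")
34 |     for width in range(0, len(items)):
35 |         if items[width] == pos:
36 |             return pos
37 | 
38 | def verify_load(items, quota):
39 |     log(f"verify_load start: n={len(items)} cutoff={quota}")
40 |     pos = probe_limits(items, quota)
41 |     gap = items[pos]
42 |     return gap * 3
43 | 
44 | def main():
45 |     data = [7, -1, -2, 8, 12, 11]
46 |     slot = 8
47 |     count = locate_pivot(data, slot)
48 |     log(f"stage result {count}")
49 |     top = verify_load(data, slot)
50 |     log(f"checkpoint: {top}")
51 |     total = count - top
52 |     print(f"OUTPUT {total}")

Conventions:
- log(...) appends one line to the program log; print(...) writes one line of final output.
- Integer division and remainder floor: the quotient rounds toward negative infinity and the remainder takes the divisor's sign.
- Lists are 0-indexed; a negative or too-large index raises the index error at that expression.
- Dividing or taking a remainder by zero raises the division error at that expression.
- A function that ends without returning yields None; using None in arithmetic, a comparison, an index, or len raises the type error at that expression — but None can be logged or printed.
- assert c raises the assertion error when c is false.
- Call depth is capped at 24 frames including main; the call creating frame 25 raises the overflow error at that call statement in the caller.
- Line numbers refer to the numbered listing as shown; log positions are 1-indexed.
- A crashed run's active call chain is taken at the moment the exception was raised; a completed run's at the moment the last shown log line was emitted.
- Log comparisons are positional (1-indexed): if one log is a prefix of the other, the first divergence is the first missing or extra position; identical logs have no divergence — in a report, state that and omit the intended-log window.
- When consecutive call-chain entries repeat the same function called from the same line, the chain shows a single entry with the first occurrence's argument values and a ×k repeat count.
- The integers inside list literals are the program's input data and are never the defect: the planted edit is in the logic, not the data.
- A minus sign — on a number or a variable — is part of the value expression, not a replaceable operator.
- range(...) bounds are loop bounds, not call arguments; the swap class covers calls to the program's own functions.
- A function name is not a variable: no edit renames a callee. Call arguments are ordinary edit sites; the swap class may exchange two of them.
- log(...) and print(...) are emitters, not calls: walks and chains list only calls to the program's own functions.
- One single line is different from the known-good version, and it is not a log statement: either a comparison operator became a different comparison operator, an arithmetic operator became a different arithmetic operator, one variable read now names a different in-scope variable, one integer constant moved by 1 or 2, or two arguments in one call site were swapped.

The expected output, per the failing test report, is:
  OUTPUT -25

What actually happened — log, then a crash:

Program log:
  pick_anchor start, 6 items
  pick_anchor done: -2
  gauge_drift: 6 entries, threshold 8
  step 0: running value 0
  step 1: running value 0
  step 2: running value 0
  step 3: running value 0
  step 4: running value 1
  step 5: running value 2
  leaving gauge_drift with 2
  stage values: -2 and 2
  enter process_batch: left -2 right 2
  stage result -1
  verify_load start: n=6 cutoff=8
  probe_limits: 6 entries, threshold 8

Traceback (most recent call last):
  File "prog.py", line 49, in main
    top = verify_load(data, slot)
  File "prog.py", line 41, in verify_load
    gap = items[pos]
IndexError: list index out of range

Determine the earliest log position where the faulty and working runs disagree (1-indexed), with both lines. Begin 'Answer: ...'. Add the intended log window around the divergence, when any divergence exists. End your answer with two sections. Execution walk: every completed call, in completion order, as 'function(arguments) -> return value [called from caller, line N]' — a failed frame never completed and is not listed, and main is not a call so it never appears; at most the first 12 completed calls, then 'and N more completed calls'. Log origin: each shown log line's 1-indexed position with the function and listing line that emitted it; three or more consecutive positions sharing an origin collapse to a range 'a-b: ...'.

Answer: position 16 — the faulty run's log ends after 15 lines; the working version continues with 'checkpoint: 24'.
Intended log window:
  14: verify_load start: n=6 cutoff=8
  15: probe_limits: 6 entries, threshold 8
  16: checkpoint: 24
Execution walk:
  pick_anchor([7, -1, -2, 8, 12, 11]) -> -2  [called from locate_pivot, line 27]
  gauge_drift([7, -1, -2, 8, 12, 11], 8) -> 2  [called from locate_pivot, line 28]
  process_batch(-2, 2) -> -1  [called from locate_pivot, line 30]
  locate_pivot([7, -1, -2, 8, 12, 11], 8) -> -1  [called from main, line 47]
  probe_limits([7, -1, -2, 8, 12, 11], 8) -> 8  [called from verify_load, line 40]
Log line origins:
  1: from pick_anchor, line 2
  2: from pick_anchor, line 7
  3: from gauge_drift, line 11
  4-9: from gauge_drift, line 16
  10: from gauge_drift, line 17
  11: from locate_pivot, line 29
  12: from process_batch, line 21
  13: from main, line 48
  14: from verify_load, line 39
  15: from probe_limits, line 33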